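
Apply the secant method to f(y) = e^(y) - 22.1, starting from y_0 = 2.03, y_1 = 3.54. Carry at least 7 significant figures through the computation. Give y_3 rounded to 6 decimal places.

f(y_0) = -14.485914, f(y_1) = 12.366919
y_2 = 3.540000 - (12.366919)·(3.540000 - 2.030000)/(12.366919 - (-14.485914)) = 2.844578; f(y_2) = -4.905697
y_3 = 2.844578 - (-4.905697)·(2.844578 - 3.540000)/(-4.905697 - (12.366919)) = 3.042089; f(y_3) = -1.151041

3.042089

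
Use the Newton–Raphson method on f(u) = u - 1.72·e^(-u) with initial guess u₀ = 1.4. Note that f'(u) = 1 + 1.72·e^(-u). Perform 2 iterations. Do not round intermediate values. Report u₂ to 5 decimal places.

0.78364

Newton update: u ← u − f(u)/f'(u).
u_0 = 1.400000: f = 0.975853, f' = 1.424147 → u_1 = 1.400000 - (0.975853)/(1.424147) = 0.714780
u_1 = 0.714780: f = -0.126815, f' = 1.841595 → u_2 = 0.714780 - (-0.126815)/(1.841595) = 0.783642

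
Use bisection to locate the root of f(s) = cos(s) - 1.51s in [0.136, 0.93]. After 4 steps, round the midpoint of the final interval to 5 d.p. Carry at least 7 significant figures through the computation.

0.55781

f(0.136000) = 0.785406, f(0.930000) = -0.806466 (opposite signs)
step 1: m = 0.533000, f(m) = 0.056457 > 0 → root in [0.533000, 0.930000]
step 2: m = 0.731500, f(m) = -0.360392 < 0 → root in [0.533000, 0.731500]
step 3: m = 0.632250, f(m) = -0.147998 < 0 → root in [0.533000, 0.632250]
step 4: m = 0.582625, f(m) = -0.044743 < 0 → root in [0.533000, 0.582625]
Midpoint of [0.533000, 0.582625] = 0.557813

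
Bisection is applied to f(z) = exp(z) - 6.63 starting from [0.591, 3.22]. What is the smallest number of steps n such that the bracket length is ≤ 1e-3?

Initial width b − a = 3.22 − 0.591 = 2.629000.
After n steps the width is (b−a)/2^n; need (b−a)/2^n ≤ 1e-3.
So n ≥ log₂(2.629000/1e-3) = log₂(2629.0000) ≈ 11.3603.
Hence n = 12.

12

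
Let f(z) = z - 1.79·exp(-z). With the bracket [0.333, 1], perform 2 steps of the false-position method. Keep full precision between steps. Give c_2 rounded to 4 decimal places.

False-position update: c = (a·f(b) − b·f(a))/(f(b) − f(a)); replace the endpoint whose sign matches f(c).
f(0.333000) = -0.950019, f(1.000000) = 0.341496
step 1: c = 0.823635, f(c) = 0.038123 > 0 → new bracket [0.333000, 0.823635]
step 2: c = 0.804706, f(c) = 0.004184 > 0 → new bracket [0.333000, 0.804706]

0.8047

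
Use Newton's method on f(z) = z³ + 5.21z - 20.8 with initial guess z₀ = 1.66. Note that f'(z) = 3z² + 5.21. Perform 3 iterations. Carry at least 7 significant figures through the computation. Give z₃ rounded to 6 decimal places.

2.132079

z_0 = 1.660000: f = -7.577104, f' = 13.476800 → z_1 = 1.660000 - (-7.577104)/(13.476800) = 2.222233
z_1 = 2.222233: f = 1.751934, f' = 20.024961 → z_2 = 2.222233 - (1.751934)/(20.024961) = 2.134746
z_2 = 2.134746: f = 0.050358, f' = 18.881417 → z_3 = 2.134746 - (0.050358)/(18.881417) = 2.132079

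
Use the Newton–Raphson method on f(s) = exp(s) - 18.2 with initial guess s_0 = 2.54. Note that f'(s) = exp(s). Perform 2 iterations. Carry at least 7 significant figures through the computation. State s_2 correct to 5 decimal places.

s_0 = 2.540000: f = -5.520329, f' = 12.679671 → s_1 = 2.540000 - (-5.520329)/(12.679671) = 2.975368
s_1 = 2.975368: f = 1.396843, f' = 19.596843 → s_2 = 2.975368 - (1.396843)/(19.596843) = 2.904090

2.90409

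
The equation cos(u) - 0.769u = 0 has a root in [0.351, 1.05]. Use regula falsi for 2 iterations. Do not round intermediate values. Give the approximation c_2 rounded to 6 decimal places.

0.853194

f(0.351000) = 0.669110, f(1.050000) = -0.309879
step 1: c = 0.828746, f(c) = 0.038495 > 0 → new bracket [0.828746, 1.050000]
step 2: c = 0.853194, f(c) = 0.001474 > 0 → new bracket [0.853194, 1.050000]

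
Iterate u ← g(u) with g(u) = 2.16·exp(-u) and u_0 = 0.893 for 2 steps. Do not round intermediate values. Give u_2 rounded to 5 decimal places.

u_1 = g(0.893000) = 0.884359
u_2 = g(0.884359) = 0.892034

0.89203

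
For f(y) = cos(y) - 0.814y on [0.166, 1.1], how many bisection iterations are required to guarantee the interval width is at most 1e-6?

20

Initial width b − a = 1.1 − 0.166 = 0.934000.
After n steps the width is (b−a)/2^n; need (b−a)/2^n ≤ 1e-6.
So n ≥ log₂(0.934000/1e-6) = log₂(934000.0000) ≈ 19.8331.
Hence n = 20.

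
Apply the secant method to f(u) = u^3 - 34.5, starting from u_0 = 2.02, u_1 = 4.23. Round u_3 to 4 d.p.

3.1567

f(u_0) = -26.257592, f(u_1) = 41.186967
u_2 = 4.230000 - (41.186967)·(4.230000 - 2.020000)/(41.186967 - (-26.257592)) = 2.880400; f(u_2) = -10.602181
u_3 = 2.880400 - (-10.602181)·(2.880400 - 4.230000)/(-10.602181 - (41.186967)) = 3.156687; f(u_3) = -3.044634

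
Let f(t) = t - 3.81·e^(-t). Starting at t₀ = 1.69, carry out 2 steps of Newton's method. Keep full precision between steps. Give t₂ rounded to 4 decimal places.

1.1746

f'(t) = 1 + 3.81·e^(-t)
t_0 = 1.690000: f = 0.986981, f' = 1.703019 → t_1 = 1.690000 - (0.986981)/(1.703019) = 1.110453
t_1 = 1.110453: f = -0.144599, f' = 2.255052 → t_2 = 1.110453 - (-0.144599)/(2.255052) = 1.174575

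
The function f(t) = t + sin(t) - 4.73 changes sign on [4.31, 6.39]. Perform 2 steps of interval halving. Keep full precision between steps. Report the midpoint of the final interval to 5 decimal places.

f(4.310000) = -1.340128, f(6.390000) = 1.766612 (opposite signs)
step 1: m = 5.350000, f(m) = -0.183520 < 0 → root in [5.350000, 6.390000]
step 2: m = 5.870000, f(m) = 0.738471 > 0 → root in [5.350000, 5.870000]
Midpoint of [5.350000, 5.870000] = 5.610000

5.61000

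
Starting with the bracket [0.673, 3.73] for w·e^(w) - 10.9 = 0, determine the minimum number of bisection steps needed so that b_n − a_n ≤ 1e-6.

Initial width b − a = 3.73 − 0.673 = 3.057000.
After n steps the width is (b−a)/2^n; need (b−a)/2^n ≤ 1e-6.
So n ≥ log₂(3.057000/1e-6) = log₂(3057000.0000) ≈ 21.5437.
Hence n = 22.

22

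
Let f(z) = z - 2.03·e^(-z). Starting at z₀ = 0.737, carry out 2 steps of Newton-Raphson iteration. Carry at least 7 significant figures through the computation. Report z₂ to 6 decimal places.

0.859469

Newton update: z ← z − f(z)/f'(z).
f'(z) = 1 + 2.03·e^(-z)
z_0 = 0.737000: f = -0.234451, f' = 1.971451 → z_1 = 0.737000 - (-0.234451)/(1.971451) = 0.855923
z_1 = 0.855923: f = -0.006605, f' = 1.862528 → z_2 = 0.855923 - (-0.006605)/(1.862528) = 0.859469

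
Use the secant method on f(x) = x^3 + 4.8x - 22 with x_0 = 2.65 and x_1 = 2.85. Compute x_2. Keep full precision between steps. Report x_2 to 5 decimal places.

f(x_0) = 9.329625, f(x_1) = 14.829125
x_2 = 2.850000 - (14.829125)·(2.850000 - 2.650000)/(14.829125 - (9.329625)) = 2.310710; f(x_2) = 1.429170

2.31071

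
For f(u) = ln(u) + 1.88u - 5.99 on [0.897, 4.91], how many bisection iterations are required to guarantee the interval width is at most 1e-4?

16

Initial width b − a = 4.91 − 0.897 = 4.013000.
After n steps the width is (b−a)/2^n; need (b−a)/2^n ≤ 1e-4.
So n ≥ log₂(4.013000/1e-4) = log₂(40130.0000) ≈ 15.2924.
Hence n = 16.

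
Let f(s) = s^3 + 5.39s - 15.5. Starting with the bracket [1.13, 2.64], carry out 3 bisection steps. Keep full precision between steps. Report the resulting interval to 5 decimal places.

[1.69625, 1.88500]

f(1.130000) = -7.966403, f(2.640000) = 17.129344 (opposite signs)
step 1: m = 1.885000, f(m) = 1.357979 > 0 → root in [1.130000, 1.885000]
step 2: m = 1.507500, f(m) = -3.948696 < 0 → root in [1.507500, 1.885000]
step 3: m = 1.696250, f(m) = -1.476653 < 0 → root in [1.696250, 1.885000]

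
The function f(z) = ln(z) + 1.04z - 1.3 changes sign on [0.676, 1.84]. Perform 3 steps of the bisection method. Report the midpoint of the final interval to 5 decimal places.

1.18525

f(0.676000) = -0.988522, f(1.840000) = 1.223366 (opposite signs)
step 1: m = 1.258000, f(m) = 0.237843 > 0 → root in [0.676000, 1.258000]
step 2: m = 0.967000, f(m) = -0.327877 < 0 → root in [0.967000, 1.258000]
step 3: m = 1.112500, f(m) = -0.036390 < 0 → root in [1.112500, 1.258000]
Midpoint of [1.112500, 1.258000] = 1.185250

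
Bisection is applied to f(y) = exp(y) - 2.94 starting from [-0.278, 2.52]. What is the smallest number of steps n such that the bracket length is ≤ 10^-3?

12

Initial width b − a = 2.52 − -0.278 = 2.798000.
After n steps the width is (b−a)/2^n; need (b−a)/2^n ≤ 10^-3.
So n ≥ log₂(2.798000/10^-3) = log₂(2798.0000) ≈ 11.4502.
Hence n = 12.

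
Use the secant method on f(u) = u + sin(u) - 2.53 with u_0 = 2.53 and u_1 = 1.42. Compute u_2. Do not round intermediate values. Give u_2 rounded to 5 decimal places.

Secant update: u_(k+1) = u_k − f(u_k)·(u_k − u_(k-1))/(f(u_k) − f(u_(k-1))).
f(u_0) = 0.574172, f(u_1) = -0.121348
u_2 = 1.420000 - (-0.121348)·(1.420000 - 2.530000)/(-0.121348 - (0.574172)) = 1.613663; f(u_2) = 0.082744

1.61366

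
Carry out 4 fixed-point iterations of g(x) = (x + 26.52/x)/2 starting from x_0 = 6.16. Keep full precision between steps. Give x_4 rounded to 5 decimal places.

5.14976

x_1 = g(6.160000) = 5.232597
x_2 = g(5.232597) = 5.150413
x_3 = g(5.150413) = 5.149757
x_4 = g(5.149757) = 5.149757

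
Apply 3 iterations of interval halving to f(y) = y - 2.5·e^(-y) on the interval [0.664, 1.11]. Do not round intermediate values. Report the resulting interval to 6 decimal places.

[0.942750, 0.998500]

f(0.664000) = -0.622970, f(1.110000) = 0.286103 (opposite signs)
step 1: m = 0.887000, f(m) = -0.142724 < 0 → root in [0.887000, 1.110000]
step 2: m = 0.998500, f(m) = 0.077421 > 0 → root in [0.887000, 0.998500]
step 3: m = 0.942750, f(m) = -0.031138 < 0 → root in [0.942750, 0.998500]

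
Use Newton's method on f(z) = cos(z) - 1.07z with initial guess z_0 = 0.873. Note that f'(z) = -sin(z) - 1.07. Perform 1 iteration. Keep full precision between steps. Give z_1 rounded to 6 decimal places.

0.714210

z_0 = 0.873000: f = -0.291579, f' = -1.836260 → z_1 = 0.873000 - (-0.291579)/(-1.836260) = 0.714210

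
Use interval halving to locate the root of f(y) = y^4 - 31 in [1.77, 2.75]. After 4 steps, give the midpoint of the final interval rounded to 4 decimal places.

2.3519

f(1.770000) = -21.184938, f(2.750000) = 26.191406 (opposite signs)
step 1: m = 2.260000, f(m) = -4.912422 < 0 → root in [2.260000, 2.750000]
step 2: m = 2.505000, f(m) = 8.375939 > 0 → root in [2.260000, 2.505000]
step 3: m = 2.382500, f(m) = 1.220453 > 0 → root in [2.260000, 2.382500]
step 4: m = 2.321250, f(m) = -1.967284 < 0 → root in [2.321250, 2.382500]
Midpoint of [2.321250, 2.382500] = 2.351875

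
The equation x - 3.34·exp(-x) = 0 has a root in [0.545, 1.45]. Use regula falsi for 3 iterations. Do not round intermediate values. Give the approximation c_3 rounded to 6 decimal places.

1.106771

False-position update: c = (a·f(b) − b·f(a))/(f(b) − f(a)); replace the endpoint whose sign matches f(c).
f(0.545000) = -1.391672, f(1.450000) = 0.666535
step 1: c = 1.156922, f(c) = 0.106651 > 0 → new bracket [0.545000, 1.156922]
step 2: c = 1.113366, f(c) = 0.016337 > 0 → new bracket [0.545000, 1.113366]
step 3: c = 1.106771, f(c) = 0.002484 > 0 → new bracket [0.545000, 1.106771]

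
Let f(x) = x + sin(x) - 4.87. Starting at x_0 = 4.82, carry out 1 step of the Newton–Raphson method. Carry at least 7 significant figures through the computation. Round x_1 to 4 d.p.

Newton update: x ← x − f(x)/f'(x).
f'(x) = 1 + cos(x)
x_0 = 4.820000: f = -1.044216, f' = 1.107403 → x_1 = 4.820000 - (-1.044216)/(1.107403) = 5.762940

5.7629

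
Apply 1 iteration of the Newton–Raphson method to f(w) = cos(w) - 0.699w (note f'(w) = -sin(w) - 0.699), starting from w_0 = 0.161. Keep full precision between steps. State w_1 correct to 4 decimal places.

w_0 = 0.161000: f = 0.874528, f' = -0.859305 → w_1 = 0.161000 - (0.874528)/(-0.859305) = 1.178716

1.1787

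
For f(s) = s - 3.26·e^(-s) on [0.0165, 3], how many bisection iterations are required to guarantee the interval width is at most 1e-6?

Initial width b − a = 3 − 0.0165 = 2.983500.
After n steps the width is (b−a)/2^n; need (b−a)/2^n ≤ 1e-6.
So n ≥ log₂(2.983500/1e-6) = log₂(2983500.0000) ≈ 21.5086.
Hence n = 22.

22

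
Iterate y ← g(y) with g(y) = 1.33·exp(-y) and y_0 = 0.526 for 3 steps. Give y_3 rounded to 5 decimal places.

y_1 = g(0.526000) = 0.785982
y_2 = g(0.785982) = 0.606044
y_3 = g(0.606044) = 0.725521

0.72552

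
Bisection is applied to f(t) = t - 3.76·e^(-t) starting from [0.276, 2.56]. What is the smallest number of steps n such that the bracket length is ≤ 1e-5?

18

Initial width b − a = 2.56 − 0.276 = 2.284000.
After n steps the width is (b−a)/2^n; need (b−a)/2^n ≤ 1e-5.
So n ≥ log₂(2.284000/1e-5) = log₂(228400.0000) ≈ 17.8012.
Hence n = 18.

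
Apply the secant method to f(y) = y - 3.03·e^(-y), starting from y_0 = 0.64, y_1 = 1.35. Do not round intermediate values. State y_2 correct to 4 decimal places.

f(y_0) = -0.957696, f(y_1) = 0.564502
y_2 = 1.350000 - (0.564502)·(1.350000 - 0.640000)/(0.564502 - (-0.957696)) = 1.086699; f(y_2) = 0.064594

1.0867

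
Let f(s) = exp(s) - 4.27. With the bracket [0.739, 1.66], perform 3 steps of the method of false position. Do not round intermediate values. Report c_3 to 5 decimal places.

f(0.739000) = -2.176159, f(1.660000) = 0.989311
step 1: c = 1.372158, f(c) = -0.326148 < 0 → new bracket [1.372158, 1.660000]
step 2: c = 1.443524, f(c) = -0.034404 < 0 → new bracket [1.443524, 1.660000]
step 3: c = 1.450799, f(c) = -0.003477 < 0 → new bracket [1.450799, 1.660000]

1.45080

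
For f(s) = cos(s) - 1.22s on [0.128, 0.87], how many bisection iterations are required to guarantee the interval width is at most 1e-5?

Initial width b − a = 0.87 − 0.128 = 0.742000.
After n steps the width is (b−a)/2^n; need (b−a)/2^n ≤ 1e-5.
So n ≥ log₂(0.742000/1e-5) = log₂(74200.0000) ≈ 16.1791.
Hence n = 17.

17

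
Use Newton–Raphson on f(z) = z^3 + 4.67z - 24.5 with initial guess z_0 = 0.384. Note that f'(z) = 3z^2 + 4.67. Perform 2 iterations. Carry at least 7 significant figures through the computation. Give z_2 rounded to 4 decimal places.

Newton update: z ← z − f(z)/f'(z).
z_0 = 0.384000: f = -22.650097, f' = 5.112368 → z_1 = 0.384000 - (-22.650097)/(5.112368) = 4.814451
z_1 = 4.814451: f = 109.577364, f' = 74.206821 → z_2 = 4.814451 - (109.577364)/(74.206821) = 3.337803

3.3378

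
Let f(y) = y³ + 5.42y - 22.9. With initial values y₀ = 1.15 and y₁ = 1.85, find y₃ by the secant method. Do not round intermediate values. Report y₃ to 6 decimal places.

f(y_0) = -15.146125, f(y_1) = -6.541375
y_2 = 1.850000 - (-6.541375)·(1.850000 - 1.150000)/(-6.541375 - (-15.146125)) = 2.382144; f(y_2) = 3.528949
y_3 = 2.382144 - (3.528949)·(2.382144 - 1.850000)/(3.528949 - (-6.541375)) = 2.195664; f(y_3) = -0.414332

2.195664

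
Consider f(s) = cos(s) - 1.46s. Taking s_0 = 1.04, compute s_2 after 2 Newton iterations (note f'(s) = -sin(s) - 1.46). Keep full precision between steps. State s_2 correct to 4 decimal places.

Newton update: s ← s − f(s)/f'(s).
s_0 = 1.040000: f = -1.012180, f' = -2.322404 → s_1 = 1.040000 - (-1.012180)/(-2.322404) = 0.604167
s_1 = 0.604167: f = -0.059109, f' = -2.028077 → s_2 = 0.604167 - (-0.059109)/(-2.028077) = 0.575022

0.5750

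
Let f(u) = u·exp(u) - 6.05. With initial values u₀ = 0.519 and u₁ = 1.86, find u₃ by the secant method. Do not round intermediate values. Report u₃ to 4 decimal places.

f(u_0) = -5.177900, f(u_1) = 5.898150
u_2 = 1.860000 - (5.898150)·(1.860000 - 0.519000)/(5.898150 - (-5.177900)) = 1.145899; f(u_2) = -2.445841
u_3 = 1.145899 - (-2.445841)·(1.145899 - 1.860000)/(-2.445841 - (5.898150)) = 1.355221; f(u_3) = -0.794975

1.3552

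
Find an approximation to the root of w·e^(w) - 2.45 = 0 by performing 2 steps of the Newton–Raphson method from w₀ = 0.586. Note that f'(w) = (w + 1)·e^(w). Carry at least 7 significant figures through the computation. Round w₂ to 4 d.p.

w_0 = 0.586000: f = -1.397083, f' = 2.849704 → w_1 = 0.586000 - (-1.397083)/(2.849704) = 1.076255
w_1 = 1.076255: f = 0.707382, f' = 6.091056 → w_2 = 1.076255 - (0.707382)/(6.091056) = 0.960121

0.9601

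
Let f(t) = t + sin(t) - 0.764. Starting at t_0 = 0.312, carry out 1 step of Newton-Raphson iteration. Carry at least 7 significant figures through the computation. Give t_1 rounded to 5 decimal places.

f'(t) = 1 + cos(t)
t_0 = 0.312000: f = -0.145037, f' = 1.951722 → t_1 = 0.312000 - (-0.145037)/(1.951722) = 0.386313

0.38631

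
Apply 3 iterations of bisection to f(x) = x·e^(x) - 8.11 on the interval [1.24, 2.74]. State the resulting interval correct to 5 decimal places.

[1.42750, 1.61500]

f(1.240000) = -3.825039, f(2.740000) = 34.324339 (opposite signs)
step 1: m = 1.990000, f(m) = 6.447912 > 0 → root in [1.240000, 1.990000]
step 2: m = 1.615000, f(m) = 0.010039 > 0 → root in [1.240000, 1.615000]
step 3: m = 1.427500, f(m) = -2.159801 < 0 → root in [1.427500, 1.615000]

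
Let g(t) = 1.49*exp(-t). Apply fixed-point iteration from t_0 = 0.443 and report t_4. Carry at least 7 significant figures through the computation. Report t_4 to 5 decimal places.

t_1 = g(0.443000) = 0.956740
t_2 = g(0.956740) = 0.572373
t_3 = g(0.572373) = 0.840635
t_4 = g(0.840635) = 0.642840

0.64284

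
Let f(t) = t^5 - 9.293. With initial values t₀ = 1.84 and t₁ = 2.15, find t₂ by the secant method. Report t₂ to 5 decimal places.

1.69282

f(t_0) = 11.797609, f(t_1) = 36.647138
t_2 = 2.150000 - (36.647138)·(2.150000 - 1.840000)/(36.647138 - (11.797609)) = 1.692824; f(t_2) = 4.608409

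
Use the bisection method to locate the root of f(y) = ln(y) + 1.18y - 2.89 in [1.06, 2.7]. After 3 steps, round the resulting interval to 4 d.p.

[1.8800, 2.0850]

f(1.060000) = -1.580931, f(2.700000) = 1.289252 (opposite signs)
step 1: m = 1.880000, f(m) = -0.040328 < 0 → root in [1.880000, 2.700000]
step 2: m = 2.290000, f(m) = 0.640752 > 0 → root in [1.880000, 2.290000]
step 3: m = 2.085000, f(m) = 0.305069 > 0 → root in [1.880000, 2.085000]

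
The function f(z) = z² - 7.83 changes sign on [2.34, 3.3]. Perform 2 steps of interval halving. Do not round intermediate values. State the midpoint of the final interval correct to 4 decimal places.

f(2.340000) = -2.354400, f(3.300000) = 3.060000 (opposite signs)
step 1: m = 2.820000, f(m) = 0.122400 > 0 → root in [2.340000, 2.820000]
step 2: m = 2.580000, f(m) = -1.173600 < 0 → root in [2.580000, 2.820000]
Midpoint of [2.580000, 2.820000] = 2.700000

2.7000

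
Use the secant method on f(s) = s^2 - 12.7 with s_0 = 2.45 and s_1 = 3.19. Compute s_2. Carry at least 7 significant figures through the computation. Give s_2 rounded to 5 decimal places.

f(s_0) = -6.697500, f(s_1) = -2.523900
s_2 = 3.190000 - (-2.523900)·(3.190000 - 2.450000)/(-2.523900 - (-6.697500)) = 3.637500; f(s_2) = 0.531406

3.63750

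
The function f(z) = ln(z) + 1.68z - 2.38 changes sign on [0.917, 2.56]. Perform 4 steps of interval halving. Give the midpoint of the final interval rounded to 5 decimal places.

f(0.917000) = -0.926088, f(2.560000) = 2.860807 (opposite signs)
step 1: m = 1.738500, f(m) = 1.093703 > 0 → root in [0.917000, 1.738500]
step 2: m = 1.327750, f(m) = 0.134106 > 0 → root in [0.917000, 1.327750]
step 3: m = 1.122375, f(m) = -0.378963 < 0 → root in [1.122375, 1.327750]
step 4: m = 1.225062, f(m) = -0.118903 < 0 → root in [1.225062, 1.327750]
Midpoint of [1.225062, 1.327750] = 1.276406

1.27641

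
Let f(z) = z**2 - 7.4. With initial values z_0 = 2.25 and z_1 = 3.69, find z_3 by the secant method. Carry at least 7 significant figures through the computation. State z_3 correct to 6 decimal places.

2.708539

f(z_0) = -2.337500, f(z_1) = 6.216100
z_2 = 3.690000 - (6.216100)·(3.690000 - 2.250000)/(6.216100 - (-2.337500)) = 2.643519; f(z_2) = -0.411810
z_3 = 2.643519 - (-0.411810)·(2.643519 - 3.690000)/(-0.411810 - (6.216100)) = 2.708539; f(z_3) = -0.063815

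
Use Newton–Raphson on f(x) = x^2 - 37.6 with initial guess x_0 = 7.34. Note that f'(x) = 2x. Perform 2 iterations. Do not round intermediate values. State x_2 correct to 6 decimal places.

6.132677

x_0 = 7.340000: f = 16.275600, f' = 14.680000 → x_1 = 7.340000 - (16.275600)/(14.680000) = 6.231308
x_1 = 6.231308: f = 1.229198, f' = 12.462616 → x_2 = 6.231308 - (1.229198)/(12.462616) = 6.132677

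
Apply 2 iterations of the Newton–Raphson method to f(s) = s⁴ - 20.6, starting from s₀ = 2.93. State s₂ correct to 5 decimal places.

Newton update: s ← s − f(s)/f'(s).
f'(s) = 4s³
s_0 = 2.930000: f = 53.100508, f' = 100.615028 → s_1 = 2.930000 - (53.100508)/(100.615028) = 2.402241
s_1 = 2.402241: f = 12.701680, f' = 55.451028 → s_2 = 2.402241 - (12.701680)/(55.451028) = 2.173180

2.17318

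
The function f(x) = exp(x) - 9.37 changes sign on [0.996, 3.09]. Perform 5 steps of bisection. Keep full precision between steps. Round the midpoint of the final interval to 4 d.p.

f(0.996000) = -6.662570, f(3.090000) = 12.607078 (opposite signs)
step 1: m = 2.043000, f(m) = -1.656284 < 0 → root in [2.043000, 3.090000]
step 2: m = 2.566500, f(m) = 3.650174 > 0 → root in [2.043000, 2.566500]
step 3: m = 2.304750, f(m) = 0.651673 > 0 → root in [2.043000, 2.304750]
step 4: m = 2.173875, f(m) = -0.577712 < 0 → root in [2.173875, 2.304750]
step 5: m = 2.239313, f(m) = 0.016876 > 0 → root in [2.173875, 2.239313]
Midpoint of [2.173875, 2.239313] = 2.206594

2.2066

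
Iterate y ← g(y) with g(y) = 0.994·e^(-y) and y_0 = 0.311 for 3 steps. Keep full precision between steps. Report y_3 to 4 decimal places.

0.6152

y_1 = g(0.311000) = 0.728318
y_2 = g(0.728318) = 0.479824
y_3 = g(0.479824) = 0.615179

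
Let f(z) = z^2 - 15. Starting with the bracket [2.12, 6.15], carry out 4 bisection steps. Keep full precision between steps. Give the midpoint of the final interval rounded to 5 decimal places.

3.75719

f(2.120000) = -10.505600, f(6.150000) = 22.822500 (opposite signs)
step 1: m = 4.135000, f(m) = 2.098225 > 0 → root in [2.120000, 4.135000]
step 2: m = 3.127500, f(m) = -5.218744 < 0 → root in [3.127500, 4.135000]
step 3: m = 3.631250, f(m) = -1.814023 < 0 → root in [3.631250, 4.135000]
step 4: m = 3.883125, f(m) = 0.078660 > 0 → root in [3.631250, 3.883125]
Midpoint of [3.631250, 3.883125] = 3.757187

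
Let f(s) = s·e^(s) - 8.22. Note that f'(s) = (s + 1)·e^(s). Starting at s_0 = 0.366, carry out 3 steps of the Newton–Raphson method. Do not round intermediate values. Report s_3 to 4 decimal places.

2.7622

Newton update: s ← s − f(s)/f'(s).
s_0 = 0.366000: f = -7.692244, f' = 1.969711 → s_1 = 0.366000 - (-7.692244)/(1.969711) = 4.271266
s_1 = 4.271266: f = 297.654832, f' = 377.487054 → s_2 = 4.271266 - (297.654832)/(377.487054) = 3.482749
s_2 = 3.482749: f = 105.140278, f' = 145.909358 → s_3 = 3.482749 - (105.140278)/(145.909358) = 2.762163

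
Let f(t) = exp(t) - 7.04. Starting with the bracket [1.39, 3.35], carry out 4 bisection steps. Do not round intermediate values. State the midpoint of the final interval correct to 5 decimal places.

f(1.390000) = -3.025150, f(3.350000) = 21.462734 (opposite signs)
step 1: m = 2.370000, f(m) = 3.657392 > 0 → root in [1.390000, 2.370000]
step 2: m = 1.880000, f(m) = -0.486495 < 0 → root in [1.880000, 2.370000]
step 3: m = 2.125000, f(m) = 1.332897 > 0 → root in [1.880000, 2.125000]
step 4: m = 2.002500, f(m) = 0.367552 > 0 → root in [1.880000, 2.002500]
Midpoint of [1.880000, 2.002500] = 1.941250

1.94125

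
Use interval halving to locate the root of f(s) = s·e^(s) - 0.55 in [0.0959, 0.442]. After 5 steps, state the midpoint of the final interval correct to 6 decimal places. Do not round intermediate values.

0.382514

f(0.095900) = -0.444448, f(0.442000) = 0.137671 (opposite signs)
step 1: m = 0.268950, f(m) = -0.198055 < 0 → root in [0.268950, 0.442000]
step 2: m = 0.355475, f(m) = -0.042788 < 0 → root in [0.355475, 0.442000]
step 3: m = 0.398737, f(m) = 0.044096 > 0 → root in [0.355475, 0.398737]
step 4: m = 0.377106, f(m) = -0.000157 < 0 → root in [0.377106, 0.398737]
step 5: m = 0.387922, f(m) = 0.021764 > 0 → root in [0.377106, 0.387922]
Midpoint of [0.377106, 0.387922] = 0.382514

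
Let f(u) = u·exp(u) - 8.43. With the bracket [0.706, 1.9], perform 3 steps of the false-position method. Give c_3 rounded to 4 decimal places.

False-position update: c = (a·f(b) − b·f(a))/(f(b) − f(a)); replace the endpoint whose sign matches f(c).
f(0.706000) = -6.999735, f(1.900000) = 4.273199
step 1: c = 1.447394, f(c) = -2.275655 < 0 → new bracket [1.447394, 1.900000]
step 2: c = 1.604669, f(c) = -0.444820 < 0 → new bracket [1.604669, 1.900000]
step 3: c = 1.632514, f(c) = -0.076885 < 0 → new bracket [1.632514, 1.900000]

1.6325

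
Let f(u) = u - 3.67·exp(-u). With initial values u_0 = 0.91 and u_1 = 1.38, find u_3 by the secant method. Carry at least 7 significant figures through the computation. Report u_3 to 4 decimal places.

Secant update: u_(k+1) = u_k − f(u_k)·(u_k − u_(k-1))/(f(u_k) − f(u_(k-1))).
f(u_0) = -0.567264, f(u_1) = 0.456707
u_2 = 1.380000 - (0.456707)·(1.380000 - 0.910000)/(0.456707 - (-0.567264)) = 1.170373; f(u_2) = 0.031751
u_3 = 1.170373 - (0.031751)·(1.170373 - 1.380000)/(0.031751 - (0.456707)) = 1.154710; f(u_3) = -0.001886

1.1547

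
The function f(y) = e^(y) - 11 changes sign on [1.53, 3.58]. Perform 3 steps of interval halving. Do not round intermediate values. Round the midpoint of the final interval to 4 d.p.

2.4269

f(1.530000) = -6.381823, f(3.580000) = 24.873541 (opposite signs)
step 1: m = 2.555000, f(m) = 1.871300 > 0 → root in [1.530000, 2.555000]
step 2: m = 2.042500, f(m) = -3.290140 < 0 → root in [2.042500, 2.555000]
step 3: m = 2.298750, f(m) = -1.038277 < 0 → root in [2.298750, 2.555000]
Midpoint of [2.298750, 2.555000] = 2.426875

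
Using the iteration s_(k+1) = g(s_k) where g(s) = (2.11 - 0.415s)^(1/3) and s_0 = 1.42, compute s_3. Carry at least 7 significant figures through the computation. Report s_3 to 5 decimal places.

1.17478

s_1 = g(1.420000) = 1.149956
s_2 = g(1.149956) = 1.177538
s_3 = g(1.177538) = 1.174780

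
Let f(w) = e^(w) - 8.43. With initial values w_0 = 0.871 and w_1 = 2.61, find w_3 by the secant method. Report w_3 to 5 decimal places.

2.05734

f(w_0) = -6.040701, f(w_1) = 5.169051
w_2 = 2.610000 - (5.169051)·(2.610000 - 0.871000)/(5.169051 - (-6.040701)) = 1.808111; f(w_2) = -2.331086
w_3 = 1.808111 - (-2.331086)·(1.808111 - 2.610000)/(-2.331086 - (5.169051)) = 2.057343; f(w_3) = -0.604853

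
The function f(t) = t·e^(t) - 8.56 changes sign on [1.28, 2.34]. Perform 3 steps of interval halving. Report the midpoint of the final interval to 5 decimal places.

1.61125

f(1.280000) = -3.956301, f(2.340000) = 15.732094 (opposite signs)
step 1: m = 1.810000, f(m) = 2.499910 > 0 → root in [1.280000, 1.810000]
step 2: m = 1.545000, f(m) = -1.317084 < 0 → root in [1.545000, 1.810000]
step 3: m = 1.677500, f(m) = 0.418246 > 0 → root in [1.545000, 1.677500]
Midpoint of [1.545000, 1.677500] = 1.611250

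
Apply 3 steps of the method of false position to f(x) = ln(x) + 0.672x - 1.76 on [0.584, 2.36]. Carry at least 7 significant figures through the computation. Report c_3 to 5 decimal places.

1.77587

f(0.584000) = -1.905406, f(2.360000) = 0.684582
step 1: c = 1.890570, f(c) = 0.147342 > 0 → new bracket [0.584000, 1.890570]
step 2: c = 1.796788, f(c) = 0.033442 > 0 → new bracket [0.584000, 1.796788]
step 3: c = 1.775869, f(c) = 0.007674 > 0 → new bracket [0.584000, 1.775869]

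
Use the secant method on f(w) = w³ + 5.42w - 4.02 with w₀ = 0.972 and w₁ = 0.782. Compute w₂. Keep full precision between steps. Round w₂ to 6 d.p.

0.691952

f(w_0) = 2.166570, f(w_1) = 0.696652
w_2 = 0.782000 - (0.696652)·(0.782000 - 0.972000)/(0.696652 - (2.166570)) = 0.691952; f(w_2) = 0.061682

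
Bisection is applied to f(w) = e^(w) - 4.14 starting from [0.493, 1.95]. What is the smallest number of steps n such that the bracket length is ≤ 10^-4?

Initial width b − a = 1.95 − 0.493 = 1.457000.
After n steps the width is (b−a)/2^n; need (b−a)/2^n ≤ 10^-4.
So n ≥ log₂(1.457000/10^-4) = log₂(14570.0000) ≈ 13.8307.
Hence n = 14.

14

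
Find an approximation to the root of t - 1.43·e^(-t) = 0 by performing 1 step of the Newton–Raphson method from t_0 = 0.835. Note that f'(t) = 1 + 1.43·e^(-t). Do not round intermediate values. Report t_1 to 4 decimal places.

t_0 = 0.835000: f = 0.214559, f' = 1.620441 → t_1 = 0.835000 - (0.214559)/(1.620441) = 0.702592

0.7026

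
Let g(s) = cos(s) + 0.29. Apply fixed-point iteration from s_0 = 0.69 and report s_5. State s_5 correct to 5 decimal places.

0.96619

s_1 = g(0.690000) = 1.061246
s_2 = g(1.061246) = 0.777785
s_3 = g(0.777785) = 1.002470
s_4 = g(1.002470) = 0.828222
s_5 = g(0.828222) = 0.966186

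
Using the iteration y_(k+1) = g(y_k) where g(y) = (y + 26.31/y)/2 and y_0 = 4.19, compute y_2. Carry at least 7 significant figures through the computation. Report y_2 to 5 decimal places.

5.13039

y_1 = g(4.190000) = 5.234618
y_2 = g(5.234618) = 5.130386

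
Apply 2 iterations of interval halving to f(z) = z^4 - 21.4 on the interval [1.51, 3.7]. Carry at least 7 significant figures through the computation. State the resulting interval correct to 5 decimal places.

[2.05750, 2.60500]

f(1.510000) = -16.201144, f(3.700000) = 166.016100 (opposite signs)
step 1: m = 2.605000, f(m) = 24.650135 > 0 → root in [1.510000, 2.605000]
step 2: m = 2.057500, f(m) = -3.479118 < 0 → root in [2.057500, 2.605000]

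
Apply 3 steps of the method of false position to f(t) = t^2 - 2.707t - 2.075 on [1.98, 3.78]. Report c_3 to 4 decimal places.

3.3279

f(1.980000) = -3.514460, f(3.780000) = 1.980940
step 1: c = 3.131150, f(c) = -0.746924 < 0 → new bracket [3.131150, 3.780000]
step 2: c = 3.308813, f(c) = -0.083713 < 0 → new bracket [3.308813, 3.780000]
step 3: c = 3.327918, f(c) = -0.008637 < 0 → new bracket [3.327918, 3.780000]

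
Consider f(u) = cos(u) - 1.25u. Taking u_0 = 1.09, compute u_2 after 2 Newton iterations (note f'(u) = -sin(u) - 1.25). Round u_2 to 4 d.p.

u_0 = 1.090000: f = -0.900015, f' = -2.136627 → u_1 = 1.090000 - (-0.900015)/(-2.136627) = 0.668768
u_1 = 0.668768: f = -0.051375, f' = -1.870020 → u_2 = 0.668768 - (-0.051375)/(-1.870020) = 0.641296

0.6413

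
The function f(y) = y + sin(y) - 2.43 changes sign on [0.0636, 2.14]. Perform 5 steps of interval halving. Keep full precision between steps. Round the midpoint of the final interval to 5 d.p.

f(0.063600) = -2.302843, f(2.140000) = 0.552330 (opposite signs)
step 1: m = 1.101800, f(m) = -0.436178 < 0 → root in [1.101800, 2.140000]
step 2: m = 1.620900, f(m) = 0.189645 > 0 → root in [1.101800, 1.620900]
step 3: m = 1.361350, f(m) = -0.090504 < 0 → root in [1.361350, 1.620900]
step 4: m = 1.491125, f(m) = 0.057953 > 0 → root in [1.361350, 1.491125]
step 5: m = 1.426238, f(m) = -0.014193 < 0 → root in [1.426238, 1.491125]
Midpoint of [1.426238, 1.491125] = 1.458681

1.45868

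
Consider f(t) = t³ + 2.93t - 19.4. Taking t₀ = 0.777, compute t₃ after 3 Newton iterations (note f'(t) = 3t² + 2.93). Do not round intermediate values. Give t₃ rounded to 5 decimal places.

t_0 = 0.777000: f = -16.654293, f' = 4.741187 → t_1 = 0.777000 - (-16.654293)/(4.741187) = 4.289684
t_1 = 4.289684: f = 72.104928, f' = 58.134171 → t_2 = 4.289684 - (72.104928)/(58.134171) = 3.049365
t_2 = 3.049365: f = 17.889547, f' = 30.825881 → t_3 = 3.049365 - (17.889547)/(30.825881) = 2.469023

2.46902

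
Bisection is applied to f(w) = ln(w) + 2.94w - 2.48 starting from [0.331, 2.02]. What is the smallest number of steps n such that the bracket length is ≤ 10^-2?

8

Initial width b − a = 2.02 − 0.331 = 1.689000.
After n steps the width is (b−a)/2^n; need (b−a)/2^n ≤ 10^-2.
So n ≥ log₂(1.689000/10^-2) = log₂(168.9000) ≈ 7.4000.
Hence n = 8.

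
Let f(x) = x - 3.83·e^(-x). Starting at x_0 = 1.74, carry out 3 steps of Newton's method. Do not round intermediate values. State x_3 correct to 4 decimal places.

1.1786

Newton update: x ← x − f(x)/f'(x).
f'(x) = 1 + 3.83·e^(-x)
x_0 = 1.740000: f = 1.067757, f' = 1.672243 → x_1 = 1.740000 - (1.067757)/(1.672243) = 1.101482
x_1 = 1.101482: f = -0.171526, f' = 2.273008 → x_2 = 1.101482 - (-0.171526)/(2.273008) = 1.176944
x_2 = 1.176944: f = -0.003535, f' = 2.180479 → x_3 = 1.176944 - (-0.003535)/(2.180479) = 1.178565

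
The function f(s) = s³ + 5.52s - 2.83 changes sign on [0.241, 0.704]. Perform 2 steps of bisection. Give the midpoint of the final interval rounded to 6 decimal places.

0.530375

f(0.241000) = -1.485682, f(0.704000) = 1.404994 (opposite signs)
step 1: m = 0.472500, f(m) = -0.116311 < 0 → root in [0.472500, 0.704000]
step 2: m = 0.588250, f(m) = 0.620697 > 0 → root in [0.472500, 0.588250]
Midpoint of [0.472500, 0.588250] = 0.530375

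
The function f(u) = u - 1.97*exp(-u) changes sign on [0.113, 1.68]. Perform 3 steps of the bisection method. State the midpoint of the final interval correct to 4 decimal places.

0.7986

f(0.113000) = -1.646507, f(1.680000) = 1.312843 (opposite signs)
step 1: m = 0.896500, f(m) = 0.092750 > 0 → root in [0.113000, 0.896500]
step 2: m = 0.504750, f(m) = -0.684453 < 0 → root in [0.504750, 0.896500]
step 3: m = 0.700625, f(m) = -0.277037 < 0 → root in [0.700625, 0.896500]
Midpoint of [0.700625, 0.896500] = 0.798563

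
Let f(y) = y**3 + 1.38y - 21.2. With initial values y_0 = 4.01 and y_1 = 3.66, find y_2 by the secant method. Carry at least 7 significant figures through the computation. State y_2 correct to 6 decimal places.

2.937904

f(y_0) = 48.815001, f(y_1) = 32.878696
y_2 = 3.660000 - (32.878696)·(3.660000 - 4.010000)/(32.878696 - (48.815001)) = 2.937904; f(y_2) = 8.212177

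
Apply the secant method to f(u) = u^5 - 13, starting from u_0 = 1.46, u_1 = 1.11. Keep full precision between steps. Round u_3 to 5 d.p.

1.49124

f(u_0) = -6.366171, f(u_1) = -11.314942
u_2 = 1.110000 - (-11.314942)·(1.110000 - 1.460000)/(-11.314942 - (-6.366171)) = 1.910245; f(u_2) = 12.435803
u_3 = 1.910245 - (12.435803)·(1.910245 - 1.110000)/(12.435803 - (-11.314942)) = 1.491240; f(u_3) = -5.625420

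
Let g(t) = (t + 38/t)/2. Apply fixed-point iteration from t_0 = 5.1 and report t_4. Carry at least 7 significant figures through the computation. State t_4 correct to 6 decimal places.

t_1 = g(5.100000) = 6.275490
t_2 = g(6.275490) = 6.165397
t_3 = g(6.165397) = 6.164414
t_4 = g(6.164414) = 6.164414

6.164414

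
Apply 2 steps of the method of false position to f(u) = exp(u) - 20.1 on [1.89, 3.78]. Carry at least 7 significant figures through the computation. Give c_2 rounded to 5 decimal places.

f(1.890000) = -13.480631, f(3.780000) = 23.716042
step 1: c = 2.574964, f(c) = -6.969152 < 0 → new bracket [2.574964, 3.780000]
step 2: c = 2.848649, f(c) = -2.835553 < 0 → new bracket [2.848649, 3.780000]

2.84865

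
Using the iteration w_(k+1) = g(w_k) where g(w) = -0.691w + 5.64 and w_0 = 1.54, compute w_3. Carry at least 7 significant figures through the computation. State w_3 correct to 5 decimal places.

w_1 = g(1.540000) = 4.575860
w_2 = g(4.575860) = 2.478081
w_3 = g(2.478081) = 3.927646

3.92765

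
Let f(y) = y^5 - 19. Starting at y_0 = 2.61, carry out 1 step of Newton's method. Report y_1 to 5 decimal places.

2.16989

Newton update: y ← y − f(y)/f'(y).
f'(y) = 5y^4
y_0 = 2.610000: f = 102.116284, f' = 232.023532 → y_1 = 2.610000 - (102.116284)/(232.023532) = 2.169888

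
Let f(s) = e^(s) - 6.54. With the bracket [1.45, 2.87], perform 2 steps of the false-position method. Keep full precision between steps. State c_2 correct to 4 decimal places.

f(1.450000) = -2.276885, f(2.870000) = 11.097018
step 1: c = 1.691753, f(c) = -1.111012 < 0 → new bracket [1.691753, 2.870000]
step 2: c = 1.798981, f(c) = -0.496514 < 0 → new bracket [1.798981, 2.870000]

1.7990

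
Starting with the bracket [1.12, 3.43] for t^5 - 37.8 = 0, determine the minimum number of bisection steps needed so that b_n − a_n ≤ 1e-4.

15

Initial width b − a = 3.43 − 1.12 = 2.310000.
After n steps the width is (b−a)/2^n; need (b−a)/2^n ≤ 1e-4.
So n ≥ log₂(2.310000/1e-4) = log₂(23100.0000) ≈ 14.4956.
Hence n = 15.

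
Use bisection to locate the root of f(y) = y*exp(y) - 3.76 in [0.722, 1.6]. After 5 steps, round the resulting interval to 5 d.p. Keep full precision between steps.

[1.16100, 1.18844]

f(0.722000) = -2.273730, f(1.600000) = 4.164852 (opposite signs)
step 1: m = 1.161000, f(m) = -0.052782 < 0 → root in [1.161000, 1.600000]
step 2: m = 1.380500, f(m) = 1.730096 > 0 → root in [1.161000, 1.380500]
step 3: m = 1.270750, f(m) = 0.768348 > 0 → root in [1.161000, 1.270750]
step 4: m = 1.215875, f(m) = 0.341443 > 0 → root in [1.161000, 1.215875]
step 5: m = 1.188438, f(m) = 0.140391 > 0 → root in [1.161000, 1.188438]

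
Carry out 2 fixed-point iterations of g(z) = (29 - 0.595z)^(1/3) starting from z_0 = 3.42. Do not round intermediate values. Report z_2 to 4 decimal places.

3.0080

z_1 = g(3.420000) = 2.998707
z_2 = g(2.998707) = 3.007970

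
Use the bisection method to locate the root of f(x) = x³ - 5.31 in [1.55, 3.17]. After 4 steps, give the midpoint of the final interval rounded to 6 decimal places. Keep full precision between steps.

f(1.550000) = -1.586125, f(3.170000) = 26.545013 (opposite signs)
step 1: m = 2.360000, f(m) = 7.834256 > 0 → root in [1.550000, 2.360000]
step 2: m = 1.955000, f(m) = 2.162059 > 0 → root in [1.550000, 1.955000]
step 3: m = 1.752500, f(m) = 0.072377 > 0 → root in [1.550000, 1.752500]
step 4: m = 1.651250, f(m) = -0.807658 < 0 → root in [1.651250, 1.752500]
Midpoint of [1.651250, 1.752500] = 1.701875

1.701875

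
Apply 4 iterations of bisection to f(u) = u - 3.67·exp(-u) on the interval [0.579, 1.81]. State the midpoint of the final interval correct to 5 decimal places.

1.15603

f(0.579000) = -1.477883, f(1.810000) = 1.209389 (opposite signs)
step 1: m = 1.194500, f(m) = 0.083021 > 0 → root in [0.579000, 1.194500]
step 2: m = 0.886750, f(m) = -0.625263 < 0 → root in [0.886750, 1.194500]
step 3: m = 1.040625, f(m) = -0.255743 < 0 → root in [1.040625, 1.194500]
step 4: m = 1.117563, f(m) = -0.082807 < 0 → root in [1.117563, 1.194500]
Midpoint of [1.117563, 1.194500] = 1.156031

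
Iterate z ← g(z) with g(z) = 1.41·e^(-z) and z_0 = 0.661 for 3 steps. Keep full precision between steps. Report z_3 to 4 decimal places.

0.7137

z_1 = g(0.661000) = 0.728032
z_2 = g(0.728032) = 0.680830
z_3 = g(0.680830) = 0.713737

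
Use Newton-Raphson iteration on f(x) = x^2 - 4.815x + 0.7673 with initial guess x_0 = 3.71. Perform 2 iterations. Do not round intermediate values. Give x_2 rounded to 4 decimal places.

Newton update: x ← x − f(x)/f'(x).
f'(x) = 2x - 4.815
x_0 = 3.710000: f = -3.332250, f' = 2.605000 → x_1 = 3.710000 - (-3.332250)/(2.605000) = 4.989175
x_1 = 4.989175: f = 1.636288, f' = 5.163349 → x_2 = 4.989175 - (1.636288)/(5.163349) = 4.672270

4.6723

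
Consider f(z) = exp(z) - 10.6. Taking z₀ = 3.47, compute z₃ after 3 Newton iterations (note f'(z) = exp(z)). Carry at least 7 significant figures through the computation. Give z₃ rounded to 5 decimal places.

2.36426

z_0 = 3.470000: f = 21.536742, f' = 32.136742 → z_1 = 3.470000 - (21.536742)/(32.136742) = 2.799841
z_1 = 2.799841: f = 5.842024, f' = 16.442024 → z_2 = 2.799841 - (5.842024)/(16.442024) = 2.444530
z_2 = 2.444530: f = 0.925131, f' = 11.525131 → z_3 = 2.444530 - (0.925131)/(11.525131) = 2.364259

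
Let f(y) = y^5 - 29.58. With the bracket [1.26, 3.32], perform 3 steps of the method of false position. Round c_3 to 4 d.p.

1.6122

False-position update: c = (a·f(b) − b·f(a))/(f(b) − f(a)); replace the endpoint whose sign matches f(c).
f(1.260000) = -26.404203, f(3.320000) = 373.777762
step 1: c = 1.395920, f(c) = -24.279677 < 0 → new bracket [1.395920, 3.320000]
step 2: c = 1.513280, f(c) = -21.644098 < 0 → new bracket [1.513280, 3.320000]
step 3: c = 1.612174, f(c) = -18.689212 < 0 → new bracket [1.612174, 3.320000]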